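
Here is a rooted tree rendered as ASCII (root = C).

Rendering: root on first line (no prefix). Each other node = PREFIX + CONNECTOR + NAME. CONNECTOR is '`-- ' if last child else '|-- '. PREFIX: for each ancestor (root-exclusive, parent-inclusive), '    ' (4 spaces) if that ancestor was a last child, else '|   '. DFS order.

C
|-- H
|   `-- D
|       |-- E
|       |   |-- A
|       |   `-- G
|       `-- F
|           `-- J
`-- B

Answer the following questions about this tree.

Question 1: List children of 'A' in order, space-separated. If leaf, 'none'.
Node A's children (from adjacency): (leaf)

Answer: none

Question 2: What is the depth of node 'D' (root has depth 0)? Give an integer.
Path from root to D: C -> H -> D
Depth = number of edges = 2

Answer: 2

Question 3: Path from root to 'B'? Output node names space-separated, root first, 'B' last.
Answer: C B

Derivation:
Walk down from root: C -> B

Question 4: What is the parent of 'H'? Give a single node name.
Answer: C

Derivation:
Scan adjacency: H appears as child of C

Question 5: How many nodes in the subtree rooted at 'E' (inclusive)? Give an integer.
Subtree rooted at E contains: A, E, G
Count = 3

Answer: 3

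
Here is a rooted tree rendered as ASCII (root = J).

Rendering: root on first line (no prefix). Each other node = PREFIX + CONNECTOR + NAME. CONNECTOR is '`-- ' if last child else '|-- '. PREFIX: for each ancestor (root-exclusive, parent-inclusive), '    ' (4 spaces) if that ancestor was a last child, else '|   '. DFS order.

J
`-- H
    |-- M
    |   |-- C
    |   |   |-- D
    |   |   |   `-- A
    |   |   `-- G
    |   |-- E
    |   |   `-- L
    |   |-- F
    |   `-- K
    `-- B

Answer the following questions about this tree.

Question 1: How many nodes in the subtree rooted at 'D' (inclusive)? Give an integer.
Answer: 2

Derivation:
Subtree rooted at D contains: A, D
Count = 2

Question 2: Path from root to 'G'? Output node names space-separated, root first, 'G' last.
Walk down from root: J -> H -> M -> C -> G

Answer: J H M C G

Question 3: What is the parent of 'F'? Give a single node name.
Scan adjacency: F appears as child of M

Answer: M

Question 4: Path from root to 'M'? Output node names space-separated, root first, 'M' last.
Answer: J H M

Derivation:
Walk down from root: J -> H -> M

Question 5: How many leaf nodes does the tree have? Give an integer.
Answer: 6

Derivation:
Leaves (nodes with no children): A, B, F, G, K, L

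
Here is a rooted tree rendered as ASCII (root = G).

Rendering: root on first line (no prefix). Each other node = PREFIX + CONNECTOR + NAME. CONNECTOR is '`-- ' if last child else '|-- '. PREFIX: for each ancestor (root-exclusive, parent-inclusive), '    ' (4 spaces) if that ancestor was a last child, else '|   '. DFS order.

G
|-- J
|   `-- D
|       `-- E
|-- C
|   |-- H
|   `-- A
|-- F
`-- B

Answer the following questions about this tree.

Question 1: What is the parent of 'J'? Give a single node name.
Scan adjacency: J appears as child of G

Answer: G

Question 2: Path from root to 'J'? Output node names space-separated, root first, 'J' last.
Answer: G J

Derivation:
Walk down from root: G -> J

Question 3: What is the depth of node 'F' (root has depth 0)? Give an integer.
Answer: 1

Derivation:
Path from root to F: G -> F
Depth = number of edges = 1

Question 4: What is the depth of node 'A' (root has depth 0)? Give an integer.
Path from root to A: G -> C -> A
Depth = number of edges = 2

Answer: 2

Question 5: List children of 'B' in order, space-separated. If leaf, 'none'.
Node B's children (from adjacency): (leaf)

Answer: none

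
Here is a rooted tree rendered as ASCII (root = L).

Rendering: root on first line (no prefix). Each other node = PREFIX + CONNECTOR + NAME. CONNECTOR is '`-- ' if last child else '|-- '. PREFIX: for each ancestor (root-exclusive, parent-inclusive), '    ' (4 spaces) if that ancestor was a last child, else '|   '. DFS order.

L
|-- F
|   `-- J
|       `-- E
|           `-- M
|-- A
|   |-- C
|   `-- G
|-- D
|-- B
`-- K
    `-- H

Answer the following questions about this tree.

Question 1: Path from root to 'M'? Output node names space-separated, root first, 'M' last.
Walk down from root: L -> F -> J -> E -> M

Answer: L F J E M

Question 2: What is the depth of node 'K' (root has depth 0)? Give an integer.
Answer: 1

Derivation:
Path from root to K: L -> K
Depth = number of edges = 1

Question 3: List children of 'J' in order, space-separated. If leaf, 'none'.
Node J's children (from adjacency): E

Answer: E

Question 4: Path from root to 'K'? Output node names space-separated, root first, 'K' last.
Walk down from root: L -> K

Answer: L K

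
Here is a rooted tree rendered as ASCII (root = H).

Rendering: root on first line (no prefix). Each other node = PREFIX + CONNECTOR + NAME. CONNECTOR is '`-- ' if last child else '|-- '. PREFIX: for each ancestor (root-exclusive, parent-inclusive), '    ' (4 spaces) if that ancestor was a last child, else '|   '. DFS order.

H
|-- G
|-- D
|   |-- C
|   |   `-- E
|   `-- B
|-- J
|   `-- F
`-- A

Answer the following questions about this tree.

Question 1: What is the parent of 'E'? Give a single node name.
Scan adjacency: E appears as child of C

Answer: C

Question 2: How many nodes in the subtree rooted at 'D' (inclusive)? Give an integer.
Subtree rooted at D contains: B, C, D, E
Count = 4

Answer: 4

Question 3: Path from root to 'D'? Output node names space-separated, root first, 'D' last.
Walk down from root: H -> D

Answer: H D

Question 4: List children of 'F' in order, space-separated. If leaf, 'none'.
Node F's children (from adjacency): (leaf)

Answer: none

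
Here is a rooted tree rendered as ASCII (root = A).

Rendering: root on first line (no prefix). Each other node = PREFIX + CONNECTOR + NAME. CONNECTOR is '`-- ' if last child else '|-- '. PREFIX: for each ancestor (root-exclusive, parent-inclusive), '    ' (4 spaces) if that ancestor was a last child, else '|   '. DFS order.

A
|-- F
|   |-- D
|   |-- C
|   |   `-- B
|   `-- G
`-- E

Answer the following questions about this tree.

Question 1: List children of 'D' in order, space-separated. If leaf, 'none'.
Answer: none

Derivation:
Node D's children (from adjacency): (leaf)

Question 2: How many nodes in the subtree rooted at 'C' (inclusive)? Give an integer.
Answer: 2

Derivation:
Subtree rooted at C contains: B, C
Count = 2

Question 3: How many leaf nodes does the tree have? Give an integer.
Answer: 4

Derivation:
Leaves (nodes with no children): B, D, E, G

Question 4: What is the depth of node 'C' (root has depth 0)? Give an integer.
Path from root to C: A -> F -> C
Depth = number of edges = 2

Answer: 2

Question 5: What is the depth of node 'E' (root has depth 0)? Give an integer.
Path from root to E: A -> E
Depth = number of edges = 1

Answer: 1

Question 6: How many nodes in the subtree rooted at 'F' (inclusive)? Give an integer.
Answer: 5

Derivation:
Subtree rooted at F contains: B, C, D, F, G
Count = 5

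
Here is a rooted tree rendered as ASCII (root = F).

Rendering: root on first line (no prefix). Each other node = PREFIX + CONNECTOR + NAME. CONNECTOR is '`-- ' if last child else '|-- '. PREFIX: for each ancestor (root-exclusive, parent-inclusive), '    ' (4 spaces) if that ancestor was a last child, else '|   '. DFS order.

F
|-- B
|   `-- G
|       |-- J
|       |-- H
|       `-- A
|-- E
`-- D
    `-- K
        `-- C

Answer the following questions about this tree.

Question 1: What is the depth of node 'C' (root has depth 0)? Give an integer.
Answer: 3

Derivation:
Path from root to C: F -> D -> K -> C
Depth = number of edges = 3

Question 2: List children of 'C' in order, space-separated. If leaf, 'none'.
Answer: none

Derivation:
Node C's children (from adjacency): (leaf)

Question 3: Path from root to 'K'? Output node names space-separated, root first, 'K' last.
Answer: F D K

Derivation:
Walk down from root: F -> D -> K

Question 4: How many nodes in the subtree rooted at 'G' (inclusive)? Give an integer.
Answer: 4

Derivation:
Subtree rooted at G contains: A, G, H, J
Count = 4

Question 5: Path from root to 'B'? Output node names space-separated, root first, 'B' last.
Answer: F B

Derivation:
Walk down from root: F -> B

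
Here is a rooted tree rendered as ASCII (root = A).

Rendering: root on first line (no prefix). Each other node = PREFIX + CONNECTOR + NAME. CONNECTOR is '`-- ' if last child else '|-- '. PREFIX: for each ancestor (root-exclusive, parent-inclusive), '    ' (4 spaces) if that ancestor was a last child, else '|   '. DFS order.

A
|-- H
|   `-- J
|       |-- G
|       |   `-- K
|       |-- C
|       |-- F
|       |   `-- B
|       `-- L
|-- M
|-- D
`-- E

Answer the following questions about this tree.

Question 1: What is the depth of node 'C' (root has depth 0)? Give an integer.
Answer: 3

Derivation:
Path from root to C: A -> H -> J -> C
Depth = number of edges = 3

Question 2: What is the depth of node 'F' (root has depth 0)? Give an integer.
Answer: 3

Derivation:
Path from root to F: A -> H -> J -> F
Depth = number of edges = 3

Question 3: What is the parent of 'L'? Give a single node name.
Answer: J

Derivation:
Scan adjacency: L appears as child of J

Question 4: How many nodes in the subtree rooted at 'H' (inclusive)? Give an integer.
Answer: 8

Derivation:
Subtree rooted at H contains: B, C, F, G, H, J, K, L
Count = 8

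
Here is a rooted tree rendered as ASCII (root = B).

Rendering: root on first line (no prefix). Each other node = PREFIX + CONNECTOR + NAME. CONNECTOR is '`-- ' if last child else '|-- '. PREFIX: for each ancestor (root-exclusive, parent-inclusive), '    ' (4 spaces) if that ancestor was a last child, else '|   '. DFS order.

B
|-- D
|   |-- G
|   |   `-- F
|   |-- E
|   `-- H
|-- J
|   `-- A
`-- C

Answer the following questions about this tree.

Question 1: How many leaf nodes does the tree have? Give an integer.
Answer: 5

Derivation:
Leaves (nodes with no children): A, C, E, F, H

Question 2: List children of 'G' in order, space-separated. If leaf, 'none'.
Answer: F

Derivation:
Node G's children (from adjacency): F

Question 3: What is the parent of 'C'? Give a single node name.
Answer: B

Derivation:
Scan adjacency: C appears as child of B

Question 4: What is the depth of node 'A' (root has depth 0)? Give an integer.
Answer: 2

Derivation:
Path from root to A: B -> J -> A
Depth = number of edges = 2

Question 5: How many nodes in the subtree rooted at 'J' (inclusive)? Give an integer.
Answer: 2

Derivation:
Subtree rooted at J contains: A, J
Count = 2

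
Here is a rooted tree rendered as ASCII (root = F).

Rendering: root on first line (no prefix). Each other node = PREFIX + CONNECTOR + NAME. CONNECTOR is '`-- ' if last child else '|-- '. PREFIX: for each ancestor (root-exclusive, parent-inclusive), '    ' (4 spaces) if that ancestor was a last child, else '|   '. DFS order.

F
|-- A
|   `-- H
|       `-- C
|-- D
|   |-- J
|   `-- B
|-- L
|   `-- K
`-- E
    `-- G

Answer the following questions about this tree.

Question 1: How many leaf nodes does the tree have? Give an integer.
Answer: 5

Derivation:
Leaves (nodes with no children): B, C, G, J, K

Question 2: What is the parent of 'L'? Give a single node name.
Answer: F

Derivation:
Scan adjacency: L appears as child of F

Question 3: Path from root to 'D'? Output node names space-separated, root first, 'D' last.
Walk down from root: F -> D

Answer: F D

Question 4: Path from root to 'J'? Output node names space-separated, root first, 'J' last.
Walk down from root: F -> D -> J

Answer: F D J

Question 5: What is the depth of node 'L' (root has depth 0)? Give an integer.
Answer: 1

Derivation:
Path from root to L: F -> L
Depth = number of edges = 1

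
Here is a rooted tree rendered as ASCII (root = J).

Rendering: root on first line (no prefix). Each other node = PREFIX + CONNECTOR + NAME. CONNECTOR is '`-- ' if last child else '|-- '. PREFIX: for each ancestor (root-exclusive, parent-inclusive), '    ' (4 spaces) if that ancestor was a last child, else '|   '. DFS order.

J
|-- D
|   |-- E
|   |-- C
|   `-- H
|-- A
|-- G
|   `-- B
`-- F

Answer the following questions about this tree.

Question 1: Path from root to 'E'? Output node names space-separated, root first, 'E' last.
Walk down from root: J -> D -> E

Answer: J D E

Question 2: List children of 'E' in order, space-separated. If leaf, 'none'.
Node E's children (from adjacency): (leaf)

Answer: none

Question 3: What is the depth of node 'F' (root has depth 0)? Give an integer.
Answer: 1

Derivation:
Path from root to F: J -> F
Depth = number of edges = 1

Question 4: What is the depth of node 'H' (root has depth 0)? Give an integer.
Path from root to H: J -> D -> H
Depth = number of edges = 2

Answer: 2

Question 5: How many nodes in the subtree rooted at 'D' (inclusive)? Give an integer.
Subtree rooted at D contains: C, D, E, H
Count = 4

Answer: 4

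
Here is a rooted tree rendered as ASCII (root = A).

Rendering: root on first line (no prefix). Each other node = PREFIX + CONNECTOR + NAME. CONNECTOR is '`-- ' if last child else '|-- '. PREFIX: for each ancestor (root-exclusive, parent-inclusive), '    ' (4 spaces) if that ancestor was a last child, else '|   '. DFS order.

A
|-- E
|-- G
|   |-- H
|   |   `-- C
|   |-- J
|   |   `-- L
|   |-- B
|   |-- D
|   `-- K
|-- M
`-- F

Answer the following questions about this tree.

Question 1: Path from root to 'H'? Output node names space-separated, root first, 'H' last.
Answer: A G H

Derivation:
Walk down from root: A -> G -> H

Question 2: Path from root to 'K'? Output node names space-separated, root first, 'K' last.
Walk down from root: A -> G -> K

Answer: A G K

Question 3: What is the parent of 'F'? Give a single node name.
Scan adjacency: F appears as child of A

Answer: A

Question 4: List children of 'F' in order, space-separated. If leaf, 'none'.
Node F's children (from adjacency): (leaf)

Answer: none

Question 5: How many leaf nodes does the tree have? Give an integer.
Leaves (nodes with no children): B, C, D, E, F, K, L, M

Answer: 8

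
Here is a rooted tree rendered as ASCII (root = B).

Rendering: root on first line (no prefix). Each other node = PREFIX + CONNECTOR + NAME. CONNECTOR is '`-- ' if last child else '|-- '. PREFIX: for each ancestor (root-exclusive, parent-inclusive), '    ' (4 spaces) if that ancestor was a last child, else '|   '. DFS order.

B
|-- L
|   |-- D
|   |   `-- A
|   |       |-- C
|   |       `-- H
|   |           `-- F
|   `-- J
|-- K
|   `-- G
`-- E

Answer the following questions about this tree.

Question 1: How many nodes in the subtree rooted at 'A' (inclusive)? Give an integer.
Answer: 4

Derivation:
Subtree rooted at A contains: A, C, F, H
Count = 4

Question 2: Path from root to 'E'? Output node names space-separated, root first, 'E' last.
Walk down from root: B -> E

Answer: B E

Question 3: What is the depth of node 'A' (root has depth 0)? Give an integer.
Answer: 3

Derivation:
Path from root to A: B -> L -> D -> A
Depth = number of edges = 3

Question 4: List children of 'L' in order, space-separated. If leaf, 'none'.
Node L's children (from adjacency): D, J

Answer: D J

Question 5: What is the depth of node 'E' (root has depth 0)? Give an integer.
Answer: 1

Derivation:
Path from root to E: B -> E
Depth = number of edges = 1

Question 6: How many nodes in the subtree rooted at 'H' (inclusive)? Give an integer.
Subtree rooted at H contains: F, H
Count = 2

Answer: 2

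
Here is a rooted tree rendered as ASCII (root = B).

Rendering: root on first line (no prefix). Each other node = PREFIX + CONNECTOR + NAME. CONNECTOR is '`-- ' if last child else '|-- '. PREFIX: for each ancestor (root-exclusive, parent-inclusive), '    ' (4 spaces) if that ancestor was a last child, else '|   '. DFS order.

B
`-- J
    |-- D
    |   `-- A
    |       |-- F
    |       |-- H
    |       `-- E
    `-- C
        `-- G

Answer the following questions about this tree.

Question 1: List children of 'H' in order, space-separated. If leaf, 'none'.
Answer: none

Derivation:
Node H's children (from adjacency): (leaf)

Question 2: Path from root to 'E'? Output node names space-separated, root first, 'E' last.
Answer: B J D A E

Derivation:
Walk down from root: B -> J -> D -> A -> E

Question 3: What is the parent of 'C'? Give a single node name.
Scan adjacency: C appears as child of J

Answer: J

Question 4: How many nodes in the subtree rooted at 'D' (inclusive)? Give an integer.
Subtree rooted at D contains: A, D, E, F, H
Count = 5

Answer: 5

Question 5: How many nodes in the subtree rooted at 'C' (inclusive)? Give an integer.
Answer: 2

Derivation:
Subtree rooted at C contains: C, G
Count = 2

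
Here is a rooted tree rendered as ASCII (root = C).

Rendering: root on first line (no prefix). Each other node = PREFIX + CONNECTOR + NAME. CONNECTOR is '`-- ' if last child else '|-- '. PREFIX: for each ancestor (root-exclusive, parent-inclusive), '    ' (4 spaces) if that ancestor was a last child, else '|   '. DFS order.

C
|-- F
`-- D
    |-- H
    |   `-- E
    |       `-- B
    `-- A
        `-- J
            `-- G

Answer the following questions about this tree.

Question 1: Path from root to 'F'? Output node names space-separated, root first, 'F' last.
Walk down from root: C -> F

Answer: C F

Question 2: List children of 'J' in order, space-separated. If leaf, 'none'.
Node J's children (from adjacency): G

Answer: G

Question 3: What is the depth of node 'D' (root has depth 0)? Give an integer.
Answer: 1

Derivation:
Path from root to D: C -> D
Depth = number of edges = 1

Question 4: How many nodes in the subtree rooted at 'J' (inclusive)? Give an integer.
Answer: 2

Derivation:
Subtree rooted at J contains: G, J
Count = 2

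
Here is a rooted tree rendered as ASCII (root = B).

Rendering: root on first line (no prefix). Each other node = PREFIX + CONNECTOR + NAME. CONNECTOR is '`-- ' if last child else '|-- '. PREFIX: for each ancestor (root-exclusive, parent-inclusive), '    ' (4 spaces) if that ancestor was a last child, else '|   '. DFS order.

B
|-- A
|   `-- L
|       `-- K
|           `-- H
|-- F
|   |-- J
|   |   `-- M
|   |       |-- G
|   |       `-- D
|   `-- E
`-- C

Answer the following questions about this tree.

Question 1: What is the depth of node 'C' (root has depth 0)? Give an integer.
Answer: 1

Derivation:
Path from root to C: B -> C
Depth = number of edges = 1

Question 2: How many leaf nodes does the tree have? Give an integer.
Answer: 5

Derivation:
Leaves (nodes with no children): C, D, E, G, H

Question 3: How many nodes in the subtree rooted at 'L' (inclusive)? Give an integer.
Subtree rooted at L contains: H, K, L
Count = 3

Answer: 3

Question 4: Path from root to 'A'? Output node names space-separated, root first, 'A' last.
Walk down from root: B -> A

Answer: B A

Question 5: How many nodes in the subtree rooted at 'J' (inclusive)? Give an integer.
Subtree rooted at J contains: D, G, J, M
Count = 4

Answer: 4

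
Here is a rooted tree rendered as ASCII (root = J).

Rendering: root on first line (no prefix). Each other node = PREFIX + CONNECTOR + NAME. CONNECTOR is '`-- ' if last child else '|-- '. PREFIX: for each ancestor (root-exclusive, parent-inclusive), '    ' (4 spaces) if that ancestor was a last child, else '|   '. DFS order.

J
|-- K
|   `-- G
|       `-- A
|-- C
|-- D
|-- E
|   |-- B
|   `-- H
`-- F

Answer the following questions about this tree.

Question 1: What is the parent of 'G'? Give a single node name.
Scan adjacency: G appears as child of K

Answer: K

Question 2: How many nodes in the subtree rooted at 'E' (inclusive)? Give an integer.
Subtree rooted at E contains: B, E, H
Count = 3

Answer: 3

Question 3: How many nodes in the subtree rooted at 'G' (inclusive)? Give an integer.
Subtree rooted at G contains: A, G
Count = 2

Answer: 2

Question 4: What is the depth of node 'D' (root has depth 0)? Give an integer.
Answer: 1

Derivation:
Path from root to D: J -> D
Depth = number of edges = 1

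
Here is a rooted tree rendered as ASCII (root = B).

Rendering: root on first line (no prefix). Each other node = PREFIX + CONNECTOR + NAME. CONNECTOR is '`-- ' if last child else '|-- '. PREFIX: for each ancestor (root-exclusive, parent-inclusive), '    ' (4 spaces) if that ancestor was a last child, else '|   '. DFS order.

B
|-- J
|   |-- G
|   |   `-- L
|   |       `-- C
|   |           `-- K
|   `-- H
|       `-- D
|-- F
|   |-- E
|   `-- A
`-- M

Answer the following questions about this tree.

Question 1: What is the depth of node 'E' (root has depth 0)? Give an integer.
Path from root to E: B -> F -> E
Depth = number of edges = 2

Answer: 2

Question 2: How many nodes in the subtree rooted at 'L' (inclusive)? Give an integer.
Subtree rooted at L contains: C, K, L
Count = 3

Answer: 3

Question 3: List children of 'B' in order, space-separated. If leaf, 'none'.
Answer: J F M

Derivation:
Node B's children (from adjacency): J, F, M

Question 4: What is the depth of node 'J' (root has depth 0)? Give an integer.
Path from root to J: B -> J
Depth = number of edges = 1

Answer: 1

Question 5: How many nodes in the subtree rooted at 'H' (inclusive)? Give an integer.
Answer: 2

Derivation:
Subtree rooted at H contains: D, H
Count = 2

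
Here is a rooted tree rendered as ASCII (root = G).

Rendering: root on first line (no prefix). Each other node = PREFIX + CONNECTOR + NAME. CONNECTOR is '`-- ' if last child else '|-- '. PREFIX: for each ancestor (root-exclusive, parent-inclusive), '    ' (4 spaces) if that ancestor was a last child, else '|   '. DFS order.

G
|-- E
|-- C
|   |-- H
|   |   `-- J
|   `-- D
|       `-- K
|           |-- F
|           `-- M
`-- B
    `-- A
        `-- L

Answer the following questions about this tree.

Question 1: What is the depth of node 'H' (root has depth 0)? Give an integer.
Answer: 2

Derivation:
Path from root to H: G -> C -> H
Depth = number of edges = 2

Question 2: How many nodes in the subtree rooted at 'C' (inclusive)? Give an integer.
Answer: 7

Derivation:
Subtree rooted at C contains: C, D, F, H, J, K, M
Count = 7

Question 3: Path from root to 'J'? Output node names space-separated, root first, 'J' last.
Answer: G C H J

Derivation:
Walk down from root: G -> C -> H -> J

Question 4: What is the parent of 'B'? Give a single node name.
Answer: G

Derivation:
Scan adjacency: B appears as child of G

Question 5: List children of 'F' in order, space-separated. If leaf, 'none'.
Answer: none

Derivation:
Node F's children (from adjacency): (leaf)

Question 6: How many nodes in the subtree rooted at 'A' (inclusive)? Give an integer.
Subtree rooted at A contains: A, L
Count = 2

Answer: 2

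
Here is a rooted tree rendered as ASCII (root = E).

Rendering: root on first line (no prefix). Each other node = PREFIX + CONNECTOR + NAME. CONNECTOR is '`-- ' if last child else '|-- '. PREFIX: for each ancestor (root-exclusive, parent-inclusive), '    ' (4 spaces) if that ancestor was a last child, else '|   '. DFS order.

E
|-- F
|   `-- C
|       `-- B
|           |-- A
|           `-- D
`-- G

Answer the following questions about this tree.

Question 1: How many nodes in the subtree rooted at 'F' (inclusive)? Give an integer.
Answer: 5

Derivation:
Subtree rooted at F contains: A, B, C, D, F
Count = 5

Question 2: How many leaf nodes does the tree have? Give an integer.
Leaves (nodes with no children): A, D, G

Answer: 3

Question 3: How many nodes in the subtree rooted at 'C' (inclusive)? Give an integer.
Subtree rooted at C contains: A, B, C, D
Count = 4

Answer: 4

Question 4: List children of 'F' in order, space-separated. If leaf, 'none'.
Answer: C

Derivation:
Node F's children (from adjacency): C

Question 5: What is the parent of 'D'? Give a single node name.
Answer: B

Derivation:
Scan adjacency: D appears as child of B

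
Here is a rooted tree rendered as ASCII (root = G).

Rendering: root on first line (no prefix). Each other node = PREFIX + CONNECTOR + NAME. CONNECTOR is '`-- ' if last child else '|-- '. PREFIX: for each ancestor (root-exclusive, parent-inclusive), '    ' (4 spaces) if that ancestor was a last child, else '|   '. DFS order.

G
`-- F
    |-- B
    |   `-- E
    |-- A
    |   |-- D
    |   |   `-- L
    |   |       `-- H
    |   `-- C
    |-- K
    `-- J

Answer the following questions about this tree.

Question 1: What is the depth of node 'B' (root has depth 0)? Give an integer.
Path from root to B: G -> F -> B
Depth = number of edges = 2

Answer: 2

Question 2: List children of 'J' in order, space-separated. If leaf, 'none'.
Answer: none

Derivation:
Node J's children (from adjacency): (leaf)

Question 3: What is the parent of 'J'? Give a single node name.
Answer: F

Derivation:
Scan adjacency: J appears as child of F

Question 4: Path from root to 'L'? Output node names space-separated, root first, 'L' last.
Walk down from root: G -> F -> A -> D -> L

Answer: G F A D L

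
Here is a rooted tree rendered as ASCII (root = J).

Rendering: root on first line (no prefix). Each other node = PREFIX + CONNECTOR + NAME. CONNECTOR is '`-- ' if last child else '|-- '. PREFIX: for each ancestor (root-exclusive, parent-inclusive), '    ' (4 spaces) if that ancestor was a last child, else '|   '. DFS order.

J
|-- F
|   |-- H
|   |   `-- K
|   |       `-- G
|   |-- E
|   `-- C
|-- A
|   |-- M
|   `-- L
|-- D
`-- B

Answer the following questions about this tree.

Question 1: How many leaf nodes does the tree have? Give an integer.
Leaves (nodes with no children): B, C, D, E, G, L, M

Answer: 7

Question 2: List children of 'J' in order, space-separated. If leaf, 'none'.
Answer: F A D B

Derivation:
Node J's children (from adjacency): F, A, D, B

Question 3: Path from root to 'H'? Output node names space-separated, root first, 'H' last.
Walk down from root: J -> F -> H

Answer: J F H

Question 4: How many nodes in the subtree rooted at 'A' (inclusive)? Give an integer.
Subtree rooted at A contains: A, L, M
Count = 3

Answer: 3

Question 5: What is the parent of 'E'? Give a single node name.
Answer: F

Derivation:
Scan adjacency: E appears as child of F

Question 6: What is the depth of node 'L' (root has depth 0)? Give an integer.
Answer: 2

Derivation:
Path from root to L: J -> A -> L
Depth = number of edges = 2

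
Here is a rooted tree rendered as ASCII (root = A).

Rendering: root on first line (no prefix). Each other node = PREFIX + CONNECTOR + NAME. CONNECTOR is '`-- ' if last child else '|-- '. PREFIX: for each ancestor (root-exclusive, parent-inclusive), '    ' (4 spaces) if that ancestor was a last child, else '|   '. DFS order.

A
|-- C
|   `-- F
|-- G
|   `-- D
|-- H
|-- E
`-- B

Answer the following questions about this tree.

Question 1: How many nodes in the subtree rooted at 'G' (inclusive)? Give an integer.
Subtree rooted at G contains: D, G
Count = 2

Answer: 2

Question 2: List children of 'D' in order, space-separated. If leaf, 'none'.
Node D's children (from adjacency): (leaf)

Answer: none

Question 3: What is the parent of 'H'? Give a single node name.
Scan adjacency: H appears as child of A

Answer: A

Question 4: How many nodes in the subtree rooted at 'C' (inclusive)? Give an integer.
Answer: 2

Derivation:
Subtree rooted at C contains: C, F
Count = 2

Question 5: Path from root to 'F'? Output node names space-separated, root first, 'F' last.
Answer: A C F

Derivation:
Walk down from root: A -> C -> F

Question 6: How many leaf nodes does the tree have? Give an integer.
Leaves (nodes with no children): B, D, E, F, H

Answer: 5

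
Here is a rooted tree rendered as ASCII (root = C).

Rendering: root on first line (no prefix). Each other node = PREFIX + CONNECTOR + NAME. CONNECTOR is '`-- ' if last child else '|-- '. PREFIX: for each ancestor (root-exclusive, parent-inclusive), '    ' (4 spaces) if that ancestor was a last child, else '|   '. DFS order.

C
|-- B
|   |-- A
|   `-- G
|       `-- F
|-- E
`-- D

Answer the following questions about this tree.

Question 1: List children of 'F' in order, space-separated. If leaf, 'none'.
Node F's children (from adjacency): (leaf)

Answer: none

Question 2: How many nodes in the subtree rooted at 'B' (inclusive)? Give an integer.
Answer: 4

Derivation:
Subtree rooted at B contains: A, B, F, G
Count = 4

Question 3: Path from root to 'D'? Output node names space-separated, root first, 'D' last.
Answer: C D

Derivation:
Walk down from root: C -> D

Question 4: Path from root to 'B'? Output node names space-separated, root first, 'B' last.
Walk down from root: C -> B

Answer: C B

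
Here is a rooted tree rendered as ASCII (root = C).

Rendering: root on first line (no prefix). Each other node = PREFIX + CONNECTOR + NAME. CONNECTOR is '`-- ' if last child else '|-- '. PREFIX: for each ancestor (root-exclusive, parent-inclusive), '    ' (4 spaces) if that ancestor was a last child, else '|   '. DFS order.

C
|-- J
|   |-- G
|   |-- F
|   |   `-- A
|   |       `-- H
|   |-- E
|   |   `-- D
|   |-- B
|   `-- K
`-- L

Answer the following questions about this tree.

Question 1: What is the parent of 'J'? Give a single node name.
Answer: C

Derivation:
Scan adjacency: J appears as child of C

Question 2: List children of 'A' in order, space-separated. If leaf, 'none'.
Answer: H

Derivation:
Node A's children (from adjacency): H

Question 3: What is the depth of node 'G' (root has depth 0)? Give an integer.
Path from root to G: C -> J -> G
Depth = number of edges = 2

Answer: 2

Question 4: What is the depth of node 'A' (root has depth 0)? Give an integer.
Answer: 3

Derivation:
Path from root to A: C -> J -> F -> A
Depth = number of edges = 3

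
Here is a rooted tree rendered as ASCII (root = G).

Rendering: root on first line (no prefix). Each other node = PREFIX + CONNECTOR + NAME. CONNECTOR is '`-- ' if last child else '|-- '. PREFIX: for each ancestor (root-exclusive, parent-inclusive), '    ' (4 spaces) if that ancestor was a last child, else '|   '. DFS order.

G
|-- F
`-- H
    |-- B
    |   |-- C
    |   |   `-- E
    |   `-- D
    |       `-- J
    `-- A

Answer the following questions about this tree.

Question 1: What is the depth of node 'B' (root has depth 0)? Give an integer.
Answer: 2

Derivation:
Path from root to B: G -> H -> B
Depth = number of edges = 2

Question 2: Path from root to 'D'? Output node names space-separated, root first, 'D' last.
Walk down from root: G -> H -> B -> D

Answer: G H B D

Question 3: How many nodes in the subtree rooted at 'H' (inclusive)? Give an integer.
Answer: 7

Derivation:
Subtree rooted at H contains: A, B, C, D, E, H, J
Count = 7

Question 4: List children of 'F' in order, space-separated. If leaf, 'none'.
Answer: none

Derivation:
Node F's children (from adjacency): (leaf)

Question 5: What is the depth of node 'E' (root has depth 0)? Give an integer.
Path from root to E: G -> H -> B -> C -> E
Depth = number of edges = 4

Answer: 4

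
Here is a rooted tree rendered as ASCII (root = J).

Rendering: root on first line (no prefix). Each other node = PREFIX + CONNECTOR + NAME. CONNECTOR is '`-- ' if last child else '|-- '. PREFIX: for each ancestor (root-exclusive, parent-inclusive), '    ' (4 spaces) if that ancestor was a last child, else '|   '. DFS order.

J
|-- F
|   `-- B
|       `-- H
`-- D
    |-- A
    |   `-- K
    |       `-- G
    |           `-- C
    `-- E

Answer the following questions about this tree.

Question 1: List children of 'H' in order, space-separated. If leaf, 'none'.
Node H's children (from adjacency): (leaf)

Answer: none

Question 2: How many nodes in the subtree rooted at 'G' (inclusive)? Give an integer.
Answer: 2

Derivation:
Subtree rooted at G contains: C, G
Count = 2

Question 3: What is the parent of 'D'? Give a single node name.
Answer: J

Derivation:
Scan adjacency: D appears as child of J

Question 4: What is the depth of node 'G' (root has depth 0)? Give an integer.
Path from root to G: J -> D -> A -> K -> G
Depth = number of edges = 4

Answer: 4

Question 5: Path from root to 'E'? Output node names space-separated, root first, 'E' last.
Answer: J D E

Derivation:
Walk down from root: J -> D -> E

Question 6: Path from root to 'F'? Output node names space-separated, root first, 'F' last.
Answer: J F

Derivation:
Walk down from root: J -> F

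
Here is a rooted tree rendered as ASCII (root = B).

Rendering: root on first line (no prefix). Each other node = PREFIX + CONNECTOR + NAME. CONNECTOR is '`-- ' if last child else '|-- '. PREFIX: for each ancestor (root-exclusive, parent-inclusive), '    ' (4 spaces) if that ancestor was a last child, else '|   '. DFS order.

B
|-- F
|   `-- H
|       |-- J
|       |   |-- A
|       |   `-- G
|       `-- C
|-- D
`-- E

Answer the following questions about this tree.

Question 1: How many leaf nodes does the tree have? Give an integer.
Answer: 5

Derivation:
Leaves (nodes with no children): A, C, D, E, G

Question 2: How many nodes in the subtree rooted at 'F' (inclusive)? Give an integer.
Answer: 6

Derivation:
Subtree rooted at F contains: A, C, F, G, H, J
Count = 6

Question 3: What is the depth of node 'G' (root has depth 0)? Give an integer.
Answer: 4

Derivation:
Path from root to G: B -> F -> H -> J -> G
Depth = number of edges = 4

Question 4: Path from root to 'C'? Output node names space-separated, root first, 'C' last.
Answer: B F H C

Derivation:
Walk down from root: B -> F -> H -> C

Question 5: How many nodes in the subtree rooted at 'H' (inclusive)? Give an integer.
Answer: 5

Derivation:
Subtree rooted at H contains: A, C, G, H, J
Count = 5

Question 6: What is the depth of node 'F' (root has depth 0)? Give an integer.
Path from root to F: B -> F
Depth = number of edges = 1

Answer: 1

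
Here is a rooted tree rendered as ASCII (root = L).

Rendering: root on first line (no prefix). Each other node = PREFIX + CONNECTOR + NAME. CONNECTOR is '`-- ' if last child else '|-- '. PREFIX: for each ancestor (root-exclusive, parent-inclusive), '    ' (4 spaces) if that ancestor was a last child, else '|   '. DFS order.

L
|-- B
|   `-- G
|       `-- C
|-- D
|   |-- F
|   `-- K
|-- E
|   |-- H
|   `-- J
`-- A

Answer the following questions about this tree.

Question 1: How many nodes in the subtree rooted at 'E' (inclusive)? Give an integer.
Subtree rooted at E contains: E, H, J
Count = 3

Answer: 3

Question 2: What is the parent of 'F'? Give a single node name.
Answer: D

Derivation:
Scan adjacency: F appears as child of D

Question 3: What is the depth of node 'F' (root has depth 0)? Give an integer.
Answer: 2

Derivation:
Path from root to F: L -> D -> F
Depth = number of edges = 2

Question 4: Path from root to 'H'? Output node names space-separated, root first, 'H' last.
Walk down from root: L -> E -> H

Answer: L E H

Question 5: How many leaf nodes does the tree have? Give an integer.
Leaves (nodes with no children): A, C, F, H, J, K

Answer: 6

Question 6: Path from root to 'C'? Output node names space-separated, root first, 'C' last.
Walk down from root: L -> B -> G -> C

Answer: L B G C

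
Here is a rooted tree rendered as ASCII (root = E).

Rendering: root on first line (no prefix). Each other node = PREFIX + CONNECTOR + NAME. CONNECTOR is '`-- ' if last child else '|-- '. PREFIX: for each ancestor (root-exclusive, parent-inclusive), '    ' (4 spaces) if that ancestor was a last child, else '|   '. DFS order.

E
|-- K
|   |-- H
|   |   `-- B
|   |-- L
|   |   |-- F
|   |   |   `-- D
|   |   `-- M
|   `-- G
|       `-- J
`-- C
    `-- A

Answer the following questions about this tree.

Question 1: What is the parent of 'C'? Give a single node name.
Answer: E

Derivation:
Scan adjacency: C appears as child of E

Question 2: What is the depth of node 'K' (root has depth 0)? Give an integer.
Answer: 1

Derivation:
Path from root to K: E -> K
Depth = number of edges = 1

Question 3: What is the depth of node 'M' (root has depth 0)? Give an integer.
Answer: 3

Derivation:
Path from root to M: E -> K -> L -> M
Depth = number of edges = 3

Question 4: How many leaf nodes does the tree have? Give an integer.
Leaves (nodes with no children): A, B, D, J, M

Answer: 5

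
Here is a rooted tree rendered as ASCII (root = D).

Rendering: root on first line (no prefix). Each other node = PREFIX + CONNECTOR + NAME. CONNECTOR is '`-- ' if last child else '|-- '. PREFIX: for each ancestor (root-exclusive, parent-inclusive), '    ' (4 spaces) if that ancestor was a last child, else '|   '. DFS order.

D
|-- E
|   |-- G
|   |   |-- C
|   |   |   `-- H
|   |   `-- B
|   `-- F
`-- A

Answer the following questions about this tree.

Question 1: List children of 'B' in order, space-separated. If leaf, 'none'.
Answer: none

Derivation:
Node B's children (from adjacency): (leaf)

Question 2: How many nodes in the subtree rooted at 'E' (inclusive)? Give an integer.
Subtree rooted at E contains: B, C, E, F, G, H
Count = 6

Answer: 6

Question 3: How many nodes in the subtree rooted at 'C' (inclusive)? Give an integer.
Subtree rooted at C contains: C, H
Count = 2

Answer: 2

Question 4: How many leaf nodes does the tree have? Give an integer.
Answer: 4

Derivation:
Leaves (nodes with no children): A, B, F, H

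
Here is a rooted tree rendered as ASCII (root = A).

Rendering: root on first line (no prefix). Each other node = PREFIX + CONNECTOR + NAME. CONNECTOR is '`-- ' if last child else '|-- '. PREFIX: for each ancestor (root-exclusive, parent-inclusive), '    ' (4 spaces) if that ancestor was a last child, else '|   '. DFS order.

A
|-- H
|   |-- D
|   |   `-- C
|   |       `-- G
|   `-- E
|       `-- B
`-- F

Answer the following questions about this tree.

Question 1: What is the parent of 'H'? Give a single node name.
Answer: A

Derivation:
Scan adjacency: H appears as child of A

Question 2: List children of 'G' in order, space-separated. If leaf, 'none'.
Answer: none

Derivation:
Node G's children (from adjacency): (leaf)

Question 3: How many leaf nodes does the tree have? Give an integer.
Answer: 3

Derivation:
Leaves (nodes with no children): B, F, G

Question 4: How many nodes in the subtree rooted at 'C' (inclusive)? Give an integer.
Subtree rooted at C contains: C, G
Count = 2

Answer: 2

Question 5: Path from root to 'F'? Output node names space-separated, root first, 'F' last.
Answer: A F

Derivation:
Walk down from root: A -> F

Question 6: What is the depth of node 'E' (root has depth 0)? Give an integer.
Answer: 2

Derivation:
Path from root to E: A -> H -> E
Depth = number of edges = 2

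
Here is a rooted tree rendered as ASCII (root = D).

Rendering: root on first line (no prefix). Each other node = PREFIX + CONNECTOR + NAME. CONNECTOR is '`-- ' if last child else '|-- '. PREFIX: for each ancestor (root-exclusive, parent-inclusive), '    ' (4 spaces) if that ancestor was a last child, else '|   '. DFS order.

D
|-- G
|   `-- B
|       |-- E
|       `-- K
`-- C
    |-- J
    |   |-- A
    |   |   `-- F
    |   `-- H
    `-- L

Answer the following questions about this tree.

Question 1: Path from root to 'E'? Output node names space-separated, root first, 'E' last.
Walk down from root: D -> G -> B -> E

Answer: D G B E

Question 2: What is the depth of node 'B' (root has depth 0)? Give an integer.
Path from root to B: D -> G -> B
Depth = number of edges = 2

Answer: 2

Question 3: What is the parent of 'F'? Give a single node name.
Scan adjacency: F appears as child of A

Answer: A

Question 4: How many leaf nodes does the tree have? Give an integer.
Answer: 5

Derivation:
Leaves (nodes with no children): E, F, H, K, L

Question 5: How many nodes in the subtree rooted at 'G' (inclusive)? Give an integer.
Answer: 4

Derivation:
Subtree rooted at G contains: B, E, G, K
Count = 4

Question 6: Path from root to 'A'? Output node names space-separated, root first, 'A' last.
Walk down from root: D -> C -> J -> A

Answer: D C J A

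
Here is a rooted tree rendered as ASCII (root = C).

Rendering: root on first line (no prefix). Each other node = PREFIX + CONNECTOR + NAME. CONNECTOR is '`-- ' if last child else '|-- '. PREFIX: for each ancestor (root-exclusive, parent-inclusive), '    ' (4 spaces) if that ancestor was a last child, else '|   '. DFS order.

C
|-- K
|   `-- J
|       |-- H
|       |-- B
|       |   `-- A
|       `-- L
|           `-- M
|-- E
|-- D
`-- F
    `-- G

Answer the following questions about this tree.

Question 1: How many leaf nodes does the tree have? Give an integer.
Leaves (nodes with no children): A, D, E, G, H, M

Answer: 6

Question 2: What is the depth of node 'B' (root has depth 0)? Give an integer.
Answer: 3

Derivation:
Path from root to B: C -> K -> J -> B
Depth = number of edges = 3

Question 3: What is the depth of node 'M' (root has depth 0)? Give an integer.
Answer: 4

Derivation:
Path from root to M: C -> K -> J -> L -> M
Depth = number of edges = 4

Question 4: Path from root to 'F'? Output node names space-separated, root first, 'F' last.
Answer: C F

Derivation:
Walk down from root: C -> F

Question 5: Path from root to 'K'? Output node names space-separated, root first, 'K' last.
Answer: C K

Derivation:
Walk down from root: C -> K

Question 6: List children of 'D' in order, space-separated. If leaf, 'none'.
Answer: none

Derivation:
Node D's children (from adjacency): (leaf)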